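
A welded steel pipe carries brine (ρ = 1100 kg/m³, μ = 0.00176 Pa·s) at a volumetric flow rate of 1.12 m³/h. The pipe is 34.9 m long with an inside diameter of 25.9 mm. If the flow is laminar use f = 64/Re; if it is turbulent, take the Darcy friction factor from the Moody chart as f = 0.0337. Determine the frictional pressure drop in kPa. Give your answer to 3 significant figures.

Q = 1.12 m³/h = 1.12/3600 = 0.0003111 m³/s.
Cross-sectional area A = πD²/4 = π(0.0259)²/4 = 0.0005269 m²; mean velocity V = Q/A = 0.0003111/0.0005269 = 0.5905 m/s.
Reynolds number Re = ρVD/μ = 1100 · 0.5905 · 0.0259 / 0.00176 = 9559.
Re > 4000 → turbulent; use the Moody-chart value f = 0.0337.
Darcy-Weisbach: ΔP = f(L/D)(ρV²/2) = 0.0337·(34.9/0.0259)·(1100·0.5905²/2) = 0.0337·1347·191.8 = 8709 Pa.
ΔP = 8709 Pa = 8.71 kPa.

ΔP ≈ 8.71 kPa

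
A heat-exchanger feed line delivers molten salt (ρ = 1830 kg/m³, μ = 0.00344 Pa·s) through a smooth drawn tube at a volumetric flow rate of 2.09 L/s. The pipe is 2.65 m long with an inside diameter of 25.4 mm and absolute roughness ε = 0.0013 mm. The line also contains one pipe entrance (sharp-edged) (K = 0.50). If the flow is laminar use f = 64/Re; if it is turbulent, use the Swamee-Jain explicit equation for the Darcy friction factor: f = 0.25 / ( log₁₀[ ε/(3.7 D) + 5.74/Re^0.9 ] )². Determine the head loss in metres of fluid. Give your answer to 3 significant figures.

h_f ≈ 2.29 m

Q = 2.09 L/s = 2.09/1000 = 0.00209 m³/s.
Cross-sectional area A = πD²/4 = π(0.0254)²/4 = 0.0005067 m²; mean velocity V = Q/A = 0.00209/0.0005067 = 4.125 m/s.
Reynolds number Re = ρVD/μ = 1830 · 4.125 · 0.0254 / 0.00344 = 5.573e+04.
Re > 4000 → turbulent. Relative roughness ε/D = 1.3e-06/0.0254 = 5.12e-05. Swamee-Jain: f = 0.25/(log₁₀[5.12e-05/3.7 + 5.74/5.573e+04^0.9])² = 0.25/(log₁₀[1.38e-05 + 0.000307])² = 0.25/(-3.493)² = 0.02048.
Total minor-loss coefficient ΣK = 1·0.5 = 0.5.
ΔP = [f·L/D + ΣK]·(ρV²/2) = [0.02048·2.65/0.0254 + 0.5]·(1830·4.125²/2) = [2.137 + 0.5]·1.557e+04 = 4.105e+04 Pa.
Head loss h_f = ΔP/(ρg) = 4.105e+04/(1830·9.81) = 2.29 m.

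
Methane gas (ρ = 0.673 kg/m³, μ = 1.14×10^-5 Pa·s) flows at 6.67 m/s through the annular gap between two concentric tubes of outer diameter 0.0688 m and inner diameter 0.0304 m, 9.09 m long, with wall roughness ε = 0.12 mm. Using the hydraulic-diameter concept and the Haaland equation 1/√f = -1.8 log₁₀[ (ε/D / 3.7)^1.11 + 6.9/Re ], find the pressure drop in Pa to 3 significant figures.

Hydraulic diameter D_h = 4A/P = D_o - D_i = 0.0688 - 0.0304 = 0.0384 m.
Re = ρVD_h/μ = 0.673·6.67·0.0384/1.14e-05 = 1.512e+04.
ε/D_h = 0.00012/0.0384 = 0.00312; Haaland gives 1/√f = -1.8 log₁₀[0.000388+0.000456] = 5.532, so f = 0.03267.
ΔP = f(L/D_h)(ρV²/2) = 0.03267·9.09/0.0384·14.97 = 115.8 Pa.

ΔP ≈ 116 Pa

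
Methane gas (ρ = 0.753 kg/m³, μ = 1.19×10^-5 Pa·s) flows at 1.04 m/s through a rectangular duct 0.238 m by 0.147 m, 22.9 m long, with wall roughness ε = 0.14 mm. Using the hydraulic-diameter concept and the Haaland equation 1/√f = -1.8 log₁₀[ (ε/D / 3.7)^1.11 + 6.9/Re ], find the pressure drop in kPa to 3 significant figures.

Hydraulic diameter D_h = 4A/P = 4·(0.238·0.147)/(2·(0.238+0.147)) = 0.1399/0.77 = 0.1817 m.
Re = ρVD_h/μ = 0.753·1.04·0.1817/1.19e-05 = 1.196e+04.
ε/D_h = 0.00014/0.1817 = 0.00077; Haaland gives 1/√f = -1.8 log₁₀[8.19e-05+0.000577] = 5.726, so f = 0.0305.
ΔP = f(L/D_h)(ρV²/2) = 0.0305·22.9/0.1817·0.4072 = 1.565 Pa.
ΔP = 0.00156 kPa.

ΔP ≈ 0.00156 kPa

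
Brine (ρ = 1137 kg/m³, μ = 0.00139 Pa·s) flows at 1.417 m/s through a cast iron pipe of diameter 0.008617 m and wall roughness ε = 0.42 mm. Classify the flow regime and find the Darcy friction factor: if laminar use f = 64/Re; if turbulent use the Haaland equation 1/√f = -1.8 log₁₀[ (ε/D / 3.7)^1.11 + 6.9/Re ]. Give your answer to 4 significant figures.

f ≈ 0.07330

Re = ρVD/μ = 1137·1.417·0.008617/0.00139 = 9988.
Re > 4000 → turbulent. ε/D = 0.00042/0.008617 = 0.0487; Haaland: 1/√f = -1.8 log₁₀[0.00818 + 0.000691] = 3.693, so f = 0.0733.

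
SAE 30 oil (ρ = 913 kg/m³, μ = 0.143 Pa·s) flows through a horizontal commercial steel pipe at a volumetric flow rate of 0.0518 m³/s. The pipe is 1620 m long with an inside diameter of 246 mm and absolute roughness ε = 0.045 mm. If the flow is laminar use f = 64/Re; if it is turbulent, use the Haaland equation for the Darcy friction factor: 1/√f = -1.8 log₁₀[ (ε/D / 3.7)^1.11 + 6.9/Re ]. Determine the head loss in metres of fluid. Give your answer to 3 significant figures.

h_f ≈ 14.9 m

Cross-sectional area A = πD²/4 = π(0.246)²/4 = 0.04753 m²; mean velocity V = Q/A = 0.0518/0.04753 = 1.09 m/s.
Reynolds number Re = ρVD/μ = 913 · 1.09 · 0.246 / 0.143 = 1712.
Re < 2300 → laminar flow, so f = 64/Re = 64/1712 = 0.03739 (the turbulent correlation is not needed).
Darcy-Weisbach: ΔP = f(L/D)(ρV²/2) = 0.03739·(1620/0.246)·(913·1.09²/2) = 0.03739·6585·542.2 = 1.335e+05 Pa.
Head loss h_f = ΔP/(ρg) = 1.335e+05/(913·9.81) = 14.9 m.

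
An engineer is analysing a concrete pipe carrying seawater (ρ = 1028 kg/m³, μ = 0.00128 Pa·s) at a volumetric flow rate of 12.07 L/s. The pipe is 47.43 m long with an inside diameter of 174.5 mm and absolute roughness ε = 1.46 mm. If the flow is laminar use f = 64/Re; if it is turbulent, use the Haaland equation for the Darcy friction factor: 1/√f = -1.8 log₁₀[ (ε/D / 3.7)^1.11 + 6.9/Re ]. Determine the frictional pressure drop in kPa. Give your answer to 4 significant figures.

ΔP ≈ 1.305 kPa

Q = 12.07 L/s = 12.07/1000 = 0.01207 m³/s.
Cross-sectional area A = πD²/4 = π(0.1745)²/4 = 0.02392 m²; mean velocity V = Q/A = 0.01207/0.02392 = 0.5047 m/s.
Reynolds number Re = ρVD/μ = 1028 · 0.5047 · 0.1745 / 0.00128 = 7.073e+04.
Re > 4000 → turbulent. Relative roughness ε/D = 0.00146/0.1745 = 0.00837. Haaland: 1/√f = -1.8 log₁₀[(0.00837/3.7)^1.11 + 6.9/7.073e+04] = -1.8 log₁₀[0.00116 + 9.76e-05] = 5.223, so f = 0.03666.
Darcy-Weisbach: ΔP = f(L/D)(ρV²/2) = 0.03666·(47.43/0.1745)·(1028·0.5047²/2) = 0.03666·271.8·130.9 = 1305 Pa.
ΔP = 1305 Pa = 1.305 kPa.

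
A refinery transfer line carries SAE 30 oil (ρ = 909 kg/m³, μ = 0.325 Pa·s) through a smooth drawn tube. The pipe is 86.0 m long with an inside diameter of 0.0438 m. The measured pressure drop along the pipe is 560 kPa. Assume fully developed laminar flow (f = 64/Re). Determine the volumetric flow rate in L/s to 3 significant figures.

For laminar flow, f = 64/Re with Re = ρVD/μ, so Darcy-Weisbach reduces to ΔP = 32μLV/D². Solving for V: V = ΔP·D²/(32μL) = 5.6e+05·(0.0438)²/(32·0.325·86) = 1.201 m/s.
Check: Re = ρVD/μ = 909·1.201·0.0438/0.325 = 147.1 < 2300, so the laminar assumption holds.
Q = V·A = 1.201·(π/4·0.0438²) = 0.00181 m³/s = 1.81 L/s.

Q ≈ 1.81 L/s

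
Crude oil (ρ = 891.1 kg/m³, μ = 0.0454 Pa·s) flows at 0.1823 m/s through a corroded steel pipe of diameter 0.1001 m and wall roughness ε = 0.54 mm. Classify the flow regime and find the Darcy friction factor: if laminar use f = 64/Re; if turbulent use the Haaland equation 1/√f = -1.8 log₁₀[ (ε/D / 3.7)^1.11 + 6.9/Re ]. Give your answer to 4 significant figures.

f ≈ 0.1787

Re = ρVD/μ = 891.1·0.1823·0.1001/0.0454 = 358.2.
Re < 2300 → laminar, so f = 64/Re = 0.1787 (roughness is irrelevant in laminar flow).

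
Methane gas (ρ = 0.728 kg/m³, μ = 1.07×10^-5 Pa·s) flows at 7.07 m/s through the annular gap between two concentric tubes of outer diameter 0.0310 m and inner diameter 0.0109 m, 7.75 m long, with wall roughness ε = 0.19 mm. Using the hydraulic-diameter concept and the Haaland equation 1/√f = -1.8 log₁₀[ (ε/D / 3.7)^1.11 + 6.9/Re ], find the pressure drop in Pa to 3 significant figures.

ΔP ≈ 299 Pa

Hydraulic diameter D_h = 4A/P = D_o - D_i = 0.031 - 0.0109 = 0.0201 m.
Re = ρVD_h/μ = 0.728·7.07·0.0201/1.07e-05 = 9669.
ε/D_h = 0.00019/0.0201 = 0.00945; Haaland gives 1/√f = -1.8 log₁₀[0.00132+0.000714] = 4.843, so f = 0.04263.
ΔP = f(L/D_h)(ρV²/2) = 0.04263·7.75/0.0201·18.19 = 299.1 Pa.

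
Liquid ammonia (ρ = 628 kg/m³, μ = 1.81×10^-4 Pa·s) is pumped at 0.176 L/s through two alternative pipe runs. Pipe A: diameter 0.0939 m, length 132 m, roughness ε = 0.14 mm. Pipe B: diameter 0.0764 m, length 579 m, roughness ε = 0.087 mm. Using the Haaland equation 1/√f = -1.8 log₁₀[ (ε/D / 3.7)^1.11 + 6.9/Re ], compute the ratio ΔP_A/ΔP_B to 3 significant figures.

Pipe A: V = Q/A = 0.000176/0.006925 = 0.02542 m/s; Re = 8280; ε/D = 0.00149; Haaland → f = 0.03433; ΔP_A = f(L/D)(ρV²/2) = 9.789 Pa.
Pipe B: V = Q/A = 0.000176/0.004584 = 0.03839 m/s; Re = 1.018e+04; ε/D = 0.00114; Haaland → f = 0.03223; ΔP_B = f(L/D)(ρV²/2) = 113 Pa.
ΔP_A/ΔP_B = 9.789/113 = 0.0866.

ΔP_A/ΔP_B ≈ 0.0866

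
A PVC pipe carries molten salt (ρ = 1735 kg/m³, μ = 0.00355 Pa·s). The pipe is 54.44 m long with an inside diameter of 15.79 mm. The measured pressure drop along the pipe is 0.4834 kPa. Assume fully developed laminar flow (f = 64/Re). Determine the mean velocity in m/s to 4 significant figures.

For laminar flow, f = 64/Re with Re = ρVD/μ, so Darcy-Weisbach reduces to ΔP = 32μLV/D². Solving for V: V = ΔP·D²/(32μL) = 483.4·(0.01579)²/(32·0.00355·54.44) = 0.01949 m/s.
Check: Re = ρVD/μ = 1735·0.01949·0.01579/0.00355 = 150.4 < 2300, so the laminar assumption holds.

V ≈ 0.01949 m/s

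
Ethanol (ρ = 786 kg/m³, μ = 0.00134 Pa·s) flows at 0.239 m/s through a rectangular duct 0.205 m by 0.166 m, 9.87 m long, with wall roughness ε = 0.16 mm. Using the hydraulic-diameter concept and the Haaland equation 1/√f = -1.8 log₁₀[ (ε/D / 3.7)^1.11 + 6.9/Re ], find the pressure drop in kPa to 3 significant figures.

ΔP ≈ 0.0315 kPa

Hydraulic diameter D_h = 4A/P = 4·(0.205·0.166)/(2·(0.205+0.166)) = 0.1361/0.742 = 0.1835 m.
Re = ρVD_h/μ = 786·0.239·0.1835/0.00134 = 2.572e+04.
ε/D_h = 0.00016/0.1835 = 0.000872; Haaland gives 1/√f = -1.8 log₁₀[9.41e-05+0.000268] = 6.194, so f = 0.02607.
ΔP = f(L/D_h)(ρV²/2) = 0.02607·9.87/0.1835·22.45 = 31.49 Pa.
ΔP = 0.0315 kPa.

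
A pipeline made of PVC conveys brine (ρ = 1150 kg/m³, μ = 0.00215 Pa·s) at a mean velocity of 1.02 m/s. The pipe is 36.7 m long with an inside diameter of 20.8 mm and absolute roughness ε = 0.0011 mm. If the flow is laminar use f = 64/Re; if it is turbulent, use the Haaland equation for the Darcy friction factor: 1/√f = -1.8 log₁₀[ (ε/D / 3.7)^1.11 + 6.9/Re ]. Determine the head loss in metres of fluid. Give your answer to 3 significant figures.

h_f ≈ 2.80 m

Reynolds number Re = ρVD/μ = 1150 · 1.02 · 0.0208 / 0.00215 = 1.135e+04.
Re > 4000 → turbulent. Relative roughness ε/D = 1.1e-06/0.0208 = 5.29e-05. Haaland: 1/√f = -1.8 log₁₀[(5.29e-05/3.7)^1.11 + 6.9/1.135e+04] = -1.8 log₁₀[4.19e-06 + 0.000608] = 5.784, so f = 0.0299.
Darcy-Weisbach: ΔP = f(L/D)(ρV²/2) = 0.0299·(36.7/0.0208)·(1150·1.02²/2) = 0.0299·1764·598.2 = 3.156e+04 Pa.
Head loss h_f = ΔP/(ρg) = 3.156e+04/(1150·9.81) = 2.80 m.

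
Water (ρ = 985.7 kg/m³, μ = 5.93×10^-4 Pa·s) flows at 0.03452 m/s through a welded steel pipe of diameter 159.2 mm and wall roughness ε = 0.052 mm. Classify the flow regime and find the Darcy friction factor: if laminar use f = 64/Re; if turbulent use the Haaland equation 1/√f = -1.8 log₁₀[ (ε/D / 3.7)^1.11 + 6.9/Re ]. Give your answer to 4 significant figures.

Re = ρVD/μ = 985.7·0.03452·0.1592/0.000593 = 9135.
Re > 4000 → turbulent. ε/D = 5.2e-05/0.1592 = 0.000327; Haaland: 1/√f = -1.8 log₁₀[3.16e-05 + 0.000755] = 5.587, so f = 0.03203.

f ≈ 0.03203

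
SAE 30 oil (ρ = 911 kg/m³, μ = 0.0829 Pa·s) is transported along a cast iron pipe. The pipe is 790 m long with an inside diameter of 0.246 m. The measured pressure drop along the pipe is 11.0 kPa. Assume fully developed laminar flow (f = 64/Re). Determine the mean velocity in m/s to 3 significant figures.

V ≈ 0.318 m/s

For laminar flow, f = 64/Re with Re = ρVD/μ, so Darcy-Weisbach reduces to ΔP = 32μLV/D². Solving for V: V = ΔP·D²/(32μL) = 1.1e+04·(0.246)²/(32·0.0829·790) = 0.3176 m/s.
Check: Re = ρVD/μ = 911·0.3176·0.246/0.0829 = 858.7 < 2300, so the laminar assumption holds.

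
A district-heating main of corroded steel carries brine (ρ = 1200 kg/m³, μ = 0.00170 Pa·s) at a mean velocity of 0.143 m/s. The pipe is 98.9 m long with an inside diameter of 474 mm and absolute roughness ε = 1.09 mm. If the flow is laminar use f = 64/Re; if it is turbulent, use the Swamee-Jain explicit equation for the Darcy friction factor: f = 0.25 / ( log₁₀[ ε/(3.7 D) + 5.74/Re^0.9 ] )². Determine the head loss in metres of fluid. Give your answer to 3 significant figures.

Reynolds number Re = ρVD/μ = 1200 · 0.143 · 0.474 / 0.0017 = 4.785e+04.
Re > 4000 → turbulent. Relative roughness ε/D = 0.00109/0.474 = 0.0023. Swamee-Jain: f = 0.25/(log₁₀[0.0023/3.7 + 5.74/4.785e+04^0.9])² = 0.25/(log₁₀[0.000622 + 0.000352])² = 0.25/(-3.011)² = 0.02757.
Darcy-Weisbach: ΔP = f(L/D)(ρV²/2) = 0.02757·(98.9/0.474)·(1200·0.143²/2) = 0.02757·208.6·12.27 = 70.57 Pa.
Head loss h_f = ΔP/(ρg) = 70.57/(1200·9.81) = 0.00599 m.

h_f ≈ 0.00599 m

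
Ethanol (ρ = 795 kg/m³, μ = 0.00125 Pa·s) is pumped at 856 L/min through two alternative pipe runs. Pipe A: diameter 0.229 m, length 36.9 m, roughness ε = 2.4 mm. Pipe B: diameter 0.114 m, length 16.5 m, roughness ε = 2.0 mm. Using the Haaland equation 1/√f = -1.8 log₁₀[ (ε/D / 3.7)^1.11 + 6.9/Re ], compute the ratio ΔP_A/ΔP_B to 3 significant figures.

ΔP_A/ΔP_B ≈ 0.0580

Pipe A: V = Q/A = 0.01427/0.04119 = 0.3464 m/s; Re = 5.045e+04; ε/D = 0.0105; Haaland → f = 0.03965; ΔP_A = f(L/D)(ρV²/2) = 304.8 Pa.
Pipe B: V = Q/A = 0.01427/0.01021 = 1.398 m/s; Re = 1.013e+05; ε/D = 0.0175; Haaland → f = 0.04678; ΔP_B = f(L/D)(ρV²/2) = 5258 Pa.
ΔP_A/ΔP_B = 304.8/5258 = 0.0580.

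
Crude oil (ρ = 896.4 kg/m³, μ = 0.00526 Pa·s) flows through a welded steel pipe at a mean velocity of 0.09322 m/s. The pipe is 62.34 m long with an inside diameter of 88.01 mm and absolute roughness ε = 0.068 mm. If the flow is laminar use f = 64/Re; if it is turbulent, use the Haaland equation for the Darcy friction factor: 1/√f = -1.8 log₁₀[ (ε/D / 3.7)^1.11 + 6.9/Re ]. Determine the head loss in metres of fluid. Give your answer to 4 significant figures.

h_f ≈ 0.01436 m

Reynolds number Re = ρVD/μ = 896.4 · 0.09322 · 0.08801 / 0.00526 = 1398.
Re < 2300 → laminar flow, so f = 64/Re = 64/1398 = 0.04577 (the turbulent correlation is not needed).
Darcy-Weisbach: ΔP = f(L/D)(ρV²/2) = 0.04577·(62.34/0.08801)·(896.4·0.09322²/2) = 0.04577·708.3·3.895 = 126.3 Pa.
Head loss h_f = ΔP/(ρg) = 126.3/(896.4·9.81) = 0.01436 m.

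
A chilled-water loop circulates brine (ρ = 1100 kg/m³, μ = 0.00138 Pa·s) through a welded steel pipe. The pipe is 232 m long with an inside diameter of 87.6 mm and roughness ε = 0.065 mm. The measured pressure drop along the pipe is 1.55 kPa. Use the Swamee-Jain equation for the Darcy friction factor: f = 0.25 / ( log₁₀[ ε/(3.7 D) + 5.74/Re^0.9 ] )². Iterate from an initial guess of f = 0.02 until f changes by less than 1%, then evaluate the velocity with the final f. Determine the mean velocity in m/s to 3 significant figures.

V ≈ 0.188 m/s

Rearranging Darcy-Weisbach: V = √(2·ΔP·D/(f·L·ρ)). With ε/D = 6.5e-05/0.0876 = 0.000742, iterate starting from f = 0.02:
  f = 0.02 → V = √(2·1550·0.0876/(0.02·232·1100)) = 0.2307 m/s; Re = ρVD/μ = 1.611e+04; f → 0.02886
  f = 0.02886 → V = 0.192 m/s; Re = 1.341e+04; f → 0.03007
  f = 0.03007 → V = 0.1881 m/s; Re = 1.314e+04; f → 0.03021
Converged (Δf/f < 1%). With the final f = 0.03021: V = √(2·1550·0.0876/(0.03021·232·1100)) = 0.1877 m/s.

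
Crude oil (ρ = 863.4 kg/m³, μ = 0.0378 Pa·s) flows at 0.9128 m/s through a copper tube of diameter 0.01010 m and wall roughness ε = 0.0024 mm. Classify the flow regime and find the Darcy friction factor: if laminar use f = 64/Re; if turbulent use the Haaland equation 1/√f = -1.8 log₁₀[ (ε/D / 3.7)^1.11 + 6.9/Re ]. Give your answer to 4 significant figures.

Re = ρVD/μ = 863.4·0.9128·0.0101/0.0378 = 210.6.
Re < 2300 → laminar, so f = 64/Re = 0.3039 (roughness is irrelevant in laminar flow).

f ≈ 0.3039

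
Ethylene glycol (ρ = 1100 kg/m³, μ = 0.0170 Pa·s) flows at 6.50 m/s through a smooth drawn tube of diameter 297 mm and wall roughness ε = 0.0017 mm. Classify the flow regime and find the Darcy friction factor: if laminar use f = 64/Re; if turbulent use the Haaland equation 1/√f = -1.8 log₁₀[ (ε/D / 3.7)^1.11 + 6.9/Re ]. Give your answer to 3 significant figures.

f ≈ 0.0170

Re = ρVD/μ = 1100·6.5·0.297/0.017 = 1.249e+05.
Re > 4000 → turbulent. ε/D = 1.7e-06/0.297 = 5.72e-06; Haaland: 1/√f = -1.8 log₁₀[3.55e-07 + 5.52e-05] = 7.659, so f = 0.01705.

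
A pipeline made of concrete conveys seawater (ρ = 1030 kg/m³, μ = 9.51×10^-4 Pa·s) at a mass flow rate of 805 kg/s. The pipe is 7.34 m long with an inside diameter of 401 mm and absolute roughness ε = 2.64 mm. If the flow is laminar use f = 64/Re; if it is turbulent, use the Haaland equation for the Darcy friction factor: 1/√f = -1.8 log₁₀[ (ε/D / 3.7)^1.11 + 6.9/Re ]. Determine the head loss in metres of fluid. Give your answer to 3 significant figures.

h_f ≈ 1.18 m

A = πD²/4 = π(0.401)²/4 = 0.1263 m²; mean velocity V = ṁ/(ρA) = 805/(1030 · 0.1263) = 6.188 m/s.
Reynolds number Re = ρVD/μ = 1030 · 6.188 · 0.401 / 0.000951 = 2.688e+06.
Re > 4000 → turbulent. Relative roughness ε/D = 0.00264/0.401 = 0.00658. Haaland: 1/√f = -1.8 log₁₀[(0.00658/3.7)^1.11 + 6.9/2.688e+06] = -1.8 log₁₀[0.000887 + 2.57e-06] = 5.492, so f = 0.03316.
Darcy-Weisbach: ΔP = f(L/D)(ρV²/2) = 0.03316·(7.34/0.401)·(1030·6.188²/2) = 0.03316·18.3·1.972e+04 = 1.197e+04 Pa.
Head loss h_f = ΔP/(ρg) = 1.197e+04/(1030·9.81) = 1.18 m.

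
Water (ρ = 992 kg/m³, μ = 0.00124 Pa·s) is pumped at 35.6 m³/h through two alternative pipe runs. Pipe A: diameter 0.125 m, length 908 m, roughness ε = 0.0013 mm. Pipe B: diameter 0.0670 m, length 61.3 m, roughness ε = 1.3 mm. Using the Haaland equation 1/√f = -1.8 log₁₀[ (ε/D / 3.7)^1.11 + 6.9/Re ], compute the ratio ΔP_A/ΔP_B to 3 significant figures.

Pipe A: V = Q/A = 0.009889/0.01227 = 0.8058 m/s; Re = 8.058e+04; ε/D = 1.04e-05; Haaland → f = 0.01869; ΔP_A = f(L/D)(ρV²/2) = 4.372e+04 Pa.
Pipe B: V = Q/A = 0.009889/0.003526 = 2.805 m/s; Re = 1.503e+05; ε/D = 0.0194; Haaland → f = 0.04843; ΔP_B = f(L/D)(ρV²/2) = 1.729e+05 Pa.
ΔP_A/ΔP_B = 4.372e+04/1.729e+05 = 0.253.

ΔP_A/ΔP_B ≈ 0.253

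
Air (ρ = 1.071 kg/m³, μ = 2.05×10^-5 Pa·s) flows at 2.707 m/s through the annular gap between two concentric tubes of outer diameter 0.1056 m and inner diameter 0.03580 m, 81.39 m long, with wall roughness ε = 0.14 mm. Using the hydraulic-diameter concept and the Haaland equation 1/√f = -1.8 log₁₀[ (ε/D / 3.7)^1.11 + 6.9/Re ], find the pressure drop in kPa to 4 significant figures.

Hydraulic diameter D_h = 4A/P = D_o - D_i = 0.1056 - 0.0358 = 0.0698 m.
Re = ρVD_h/μ = 1.071·2.707·0.0698/2.05e-05 = 9871.
ε/D_h = 0.00014/0.0698 = 0.00201; Haaland gives 1/√f = -1.8 log₁₀[0.000237+0.000699] = 5.452, so f = 0.03365.
ΔP = f(L/D_h)(ρV²/2) = 0.03365·81.39/0.0698·3.924 = 154 Pa.
ΔP = 0.1540 kPa.

ΔP ≈ 0.1540 kPa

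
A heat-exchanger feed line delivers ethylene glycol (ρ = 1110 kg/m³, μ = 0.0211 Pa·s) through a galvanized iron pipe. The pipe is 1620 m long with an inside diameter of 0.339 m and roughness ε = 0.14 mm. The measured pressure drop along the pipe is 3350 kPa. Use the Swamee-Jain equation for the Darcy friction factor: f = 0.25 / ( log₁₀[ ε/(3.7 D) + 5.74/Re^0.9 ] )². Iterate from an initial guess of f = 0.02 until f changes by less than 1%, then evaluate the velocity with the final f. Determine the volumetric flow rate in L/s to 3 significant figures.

Rearranging Darcy-Weisbach: V = √(2·ΔP·D/(f·L·ρ)). With ε/D = 0.00014/0.339 = 0.000413, iterate starting from f = 0.02:
  f = 0.02 → V = √(2·3.35e+06·0.339/(0.02·1620·1110)) = 7.947 m/s; Re = ρVD/μ = 1.417e+05; f → 0.01916
  f = 0.01916 → V = 8.119 m/s; Re = 1.448e+05; f → 0.01911
Converged (Δf/f < 1%). With the final f = 0.01911: V = √(2·3.35e+06·0.339/(0.01911·1620·1110)) = 8.129 m/s.
Q = V·A = 8.129·(π/4·0.339²) = 0.7338 m³/s = 734 L/s.

Q ≈ 734 L/s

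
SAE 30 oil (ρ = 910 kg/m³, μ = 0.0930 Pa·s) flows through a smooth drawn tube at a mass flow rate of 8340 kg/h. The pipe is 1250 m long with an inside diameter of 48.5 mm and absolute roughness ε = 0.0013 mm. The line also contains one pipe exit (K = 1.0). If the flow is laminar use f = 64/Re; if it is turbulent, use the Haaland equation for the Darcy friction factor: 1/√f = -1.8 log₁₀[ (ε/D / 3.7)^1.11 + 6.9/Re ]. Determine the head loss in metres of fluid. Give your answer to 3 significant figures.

h_f ≈ 244 m

ṁ = 8340 kg/h = 8340/3600 = 2.317 kg/s.
A = πD²/4 = π(0.0485)²/4 = 0.001847 m²; mean velocity V = ṁ/(ρA) = 2.317/(910 · 0.001847) = 1.378 m/s.
Reynolds number Re = ρVD/μ = 910 · 1.378 · 0.0485 / 0.093 = 654.
Re < 2300 → laminar flow, so f = 64/Re = 64/654 = 0.09787 (the turbulent correlation is not needed).
Total minor-loss coefficient ΣK = 1·1 = 1.
ΔP = [f·L/D + ΣK]·(ρV²/2) = [0.09787·1250/0.0485 + 1]·(910·1.378²/2) = [2522 + 1]·864 = 2.18e+06 Pa.
Head loss h_f = ΔP/(ρg) = 2.18e+06/(910·9.81) = 244 m.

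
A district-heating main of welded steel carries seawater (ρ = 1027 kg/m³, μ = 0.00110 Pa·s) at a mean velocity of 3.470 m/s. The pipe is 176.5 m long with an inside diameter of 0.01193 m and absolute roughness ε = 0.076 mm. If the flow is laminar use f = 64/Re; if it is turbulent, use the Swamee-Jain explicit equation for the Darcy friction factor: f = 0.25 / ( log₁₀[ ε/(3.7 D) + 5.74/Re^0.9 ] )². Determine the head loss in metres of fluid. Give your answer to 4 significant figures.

h_f ≈ 318.9 m

Reynolds number Re = ρVD/μ = 1027 · 3.47 · 0.01193 / 0.0011 = 3.865e+04.
Re > 4000 → turbulent. Relative roughness ε/D = 7.6e-05/0.01193 = 0.00637. Swamee-Jain: f = 0.25/(log₁₀[0.00637/3.7 + 5.74/3.865e+04^0.9])² = 0.25/(log₁₀[0.00172 + 0.000427])² = 0.25/(-2.668)² = 0.03513.
Darcy-Weisbach: ΔP = f(L/D)(ρV²/2) = 0.03513·(176.5/0.01193)·(1027·3.47²/2) = 0.03513·1.479e+04·6183 = 3.213e+06 Pa.
Head loss h_f = ΔP/(ρg) = 3.213e+06/(1027·9.81) = 318.9 m.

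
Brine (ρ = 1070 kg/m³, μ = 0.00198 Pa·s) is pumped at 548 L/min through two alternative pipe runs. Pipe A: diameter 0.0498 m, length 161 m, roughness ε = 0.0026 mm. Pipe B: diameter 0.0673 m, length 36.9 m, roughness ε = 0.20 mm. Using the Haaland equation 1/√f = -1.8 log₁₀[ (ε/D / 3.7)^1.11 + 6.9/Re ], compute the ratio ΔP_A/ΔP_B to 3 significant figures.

ΔP_A/ΔP_B ≈ 12.4

Pipe A: V = Q/A = 0.009133/0.001948 = 4.689 m/s; Re = 1.262e+05; ε/D = 5.22e-05; Haaland → f = 0.01724; ΔP_A = f(L/D)(ρV²/2) = 6.558e+05 Pa.
Pipe B: V = Q/A = 0.009133/0.003557 = 2.567 m/s; Re = 9.338e+04; ε/D = 0.00297; Haaland → f = 0.0274; ΔP_B = f(L/D)(ρV²/2) = 5.299e+04 Pa.
ΔP_A/ΔP_B = 6.558e+05/5.299e+04 = 12.4.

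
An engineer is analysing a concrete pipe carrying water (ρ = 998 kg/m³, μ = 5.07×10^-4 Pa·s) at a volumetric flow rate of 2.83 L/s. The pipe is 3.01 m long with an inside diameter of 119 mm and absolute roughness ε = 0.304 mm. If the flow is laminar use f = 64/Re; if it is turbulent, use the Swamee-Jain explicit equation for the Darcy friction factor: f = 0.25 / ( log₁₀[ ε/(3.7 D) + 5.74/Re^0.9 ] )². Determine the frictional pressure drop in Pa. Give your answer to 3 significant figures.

ΔP ≈ 22.6 Pa

Q = 2.83 L/s = 2.83/1000 = 0.00283 m³/s.
Cross-sectional area A = πD²/4 = π(0.119)²/4 = 0.01112 m²; mean velocity V = Q/A = 0.00283/0.01112 = 0.2545 m/s.
Reynolds number Re = ρVD/μ = 998 · 0.2545 · 0.119 / 0.000507 = 5.96e+04.
Re > 4000 → turbulent. Relative roughness ε/D = 0.000304/0.119 = 0.00255. Swamee-Jain: f = 0.25/(log₁₀[0.00255/3.7 + 5.74/5.96e+04^0.9])² = 0.25/(log₁₀[0.00069 + 0.000289])² = 0.25/(-3.009)² = 0.02761.
Darcy-Weisbach: ΔP = f(L/D)(ρV²/2) = 0.02761·(3.01/0.119)·(998·0.2545²/2) = 0.02761·25.29·32.31 = 22.57 Pa.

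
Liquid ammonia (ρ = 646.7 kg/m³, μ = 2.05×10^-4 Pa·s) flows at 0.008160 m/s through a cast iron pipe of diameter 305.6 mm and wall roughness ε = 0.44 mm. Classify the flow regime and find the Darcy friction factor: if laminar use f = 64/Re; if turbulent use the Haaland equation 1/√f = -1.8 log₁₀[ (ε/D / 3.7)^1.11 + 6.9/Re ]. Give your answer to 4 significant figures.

f ≈ 0.03470

Re = ρVD/μ = 646.7·0.00816·0.3056/0.000205 = 7867.
Re > 4000 → turbulent. ε/D = 0.00044/0.3056 = 0.00144; Haaland: 1/√f = -1.8 log₁₀[0.000164 + 0.000877] = 5.368, so f = 0.0347.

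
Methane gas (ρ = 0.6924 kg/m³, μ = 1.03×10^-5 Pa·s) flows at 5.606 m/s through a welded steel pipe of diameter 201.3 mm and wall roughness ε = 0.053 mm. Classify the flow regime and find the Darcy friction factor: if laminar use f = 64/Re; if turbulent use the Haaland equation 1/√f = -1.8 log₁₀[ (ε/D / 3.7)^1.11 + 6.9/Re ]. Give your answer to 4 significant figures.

f ≈ 0.01992

Re = ρVD/μ = 0.6924·5.606·0.2013/1.03e-05 = 7.586e+04.
Re > 4000 → turbulent. ε/D = 5.3e-05/0.2013 = 0.000263; Haaland: 1/√f = -1.8 log₁₀[2.49e-05 + 9.1e-05] = 7.085, so f = 0.01992.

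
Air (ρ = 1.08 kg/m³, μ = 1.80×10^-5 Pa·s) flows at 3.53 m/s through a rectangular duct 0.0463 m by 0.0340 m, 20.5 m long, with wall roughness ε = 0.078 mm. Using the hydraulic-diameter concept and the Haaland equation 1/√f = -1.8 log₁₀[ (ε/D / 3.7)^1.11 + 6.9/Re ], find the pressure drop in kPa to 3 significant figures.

ΔP ≈ 0.123 kPa

Hydraulic diameter D_h = 4A/P = 4·(0.0463·0.034)/(2·(0.0463+0.034)) = 0.006297/0.1606 = 0.03921 m.
Re = ρVD_h/μ = 1.08·3.53·0.03921/1.8e-05 = 8304.
ε/D_h = 7.8e-05/0.03921 = 0.00199; Haaland gives 1/√f = -1.8 log₁₀[0.000235+0.000831] = 5.35, so f = 0.03494.
ΔP = f(L/D_h)(ρV²/2) = 0.03494·20.5/0.03921·6.729 = 122.9 Pa.
ΔP = 0.123 kPa.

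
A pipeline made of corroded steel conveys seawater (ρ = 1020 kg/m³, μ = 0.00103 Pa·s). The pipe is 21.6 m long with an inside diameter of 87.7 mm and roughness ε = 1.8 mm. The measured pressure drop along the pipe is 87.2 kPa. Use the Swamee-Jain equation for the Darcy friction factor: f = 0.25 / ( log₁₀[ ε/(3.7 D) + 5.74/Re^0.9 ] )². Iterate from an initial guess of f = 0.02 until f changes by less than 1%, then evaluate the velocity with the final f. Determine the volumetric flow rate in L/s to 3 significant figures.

Q ≈ 22.7 L/s

Rearranging Darcy-Weisbach: V = √(2·ΔP·D/(f·L·ρ)). With ε/D = 0.0018/0.0877 = 0.0205, iterate starting from f = 0.02:
  f = 0.02 → V = √(2·8.72e+04·0.0877/(0.02·21.6·1020)) = 5.892 m/s; Re = ρVD/μ = 5.117e+05; f → 0.04927
  f = 0.04927 → V = 3.754 m/s; Re = 3.26e+05; f → 0.04934
Converged (Δf/f < 1%). With the final f = 0.04934: V = √(2·8.72e+04·0.0877/(0.04934·21.6·1020)) = 3.751 m/s.
Q = V·A = 3.751·(π/4·0.0877²) = 0.02266 m³/s = 22.7 L/s.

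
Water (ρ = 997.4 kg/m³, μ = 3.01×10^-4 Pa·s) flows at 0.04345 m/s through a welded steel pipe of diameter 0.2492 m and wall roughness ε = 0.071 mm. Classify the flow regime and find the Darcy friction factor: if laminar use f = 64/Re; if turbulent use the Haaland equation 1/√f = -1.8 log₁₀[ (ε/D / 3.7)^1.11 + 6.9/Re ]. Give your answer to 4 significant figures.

f ≈ 0.02306

Re = ρVD/μ = 997.4·0.04345·0.2492/0.000301 = 3.588e+04.
Re > 4000 → turbulent. ε/D = 7.1e-05/0.2492 = 0.000285; Haaland: 1/√f = -1.8 log₁₀[2.72e-05 + 0.000192] = 6.585, so f = 0.02306.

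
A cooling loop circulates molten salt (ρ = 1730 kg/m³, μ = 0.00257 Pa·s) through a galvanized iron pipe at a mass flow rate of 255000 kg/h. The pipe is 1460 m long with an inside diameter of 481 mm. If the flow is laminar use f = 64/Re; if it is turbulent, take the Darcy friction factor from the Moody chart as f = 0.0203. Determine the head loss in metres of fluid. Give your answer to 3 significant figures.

h_f ≈ 0.159 m

ṁ = 255000 kg/h = 255000/3600 = 70.83 kg/s.
A = πD²/4 = π(0.481)²/4 = 0.1817 m²; mean velocity V = ṁ/(ρA) = 70.83/(1730 · 0.1817) = 0.2253 m/s.
Reynolds number Re = ρVD/μ = 1730 · 0.2253 · 0.481 / 0.00257 = 7.296e+04.
Re > 4000 → turbulent; use the Moody-chart value f = 0.0203.
Darcy-Weisbach: ΔP = f(L/D)(ρV²/2) = 0.0203·(1460/0.481)·(1730·0.2253²/2) = 0.0203·3035·43.92 = 2706 Pa.
Head loss h_f = ΔP/(ρg) = 2706/(1730·9.81) = 0.159 m.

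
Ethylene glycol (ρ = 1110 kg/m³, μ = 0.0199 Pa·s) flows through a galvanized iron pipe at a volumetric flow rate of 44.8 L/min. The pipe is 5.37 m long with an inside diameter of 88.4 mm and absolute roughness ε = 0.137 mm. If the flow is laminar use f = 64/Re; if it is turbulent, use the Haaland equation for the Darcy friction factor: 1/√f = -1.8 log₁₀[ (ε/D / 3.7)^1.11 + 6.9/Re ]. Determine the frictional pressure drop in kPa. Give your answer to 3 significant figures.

ΔP ≈ 0.0532 kPa

Q = 44.8 L/min = 44.8/60000 = 0.0007467 m³/s.
Cross-sectional area A = πD²/4 = π(0.0884)²/4 = 0.006138 m²; mean velocity V = Q/A = 0.0007467/0.006138 = 0.1217 m/s.
Reynolds number Re = ρVD/μ = 1110 · 0.1217 · 0.0884 / 0.0199 = 599.9.
Re < 2300 → laminar flow, so f = 64/Re = 64/599.9 = 0.1067 (the turbulent correlation is not needed).
Darcy-Weisbach: ΔP = f(L/D)(ρV²/2) = 0.1067·(5.37/0.0884)·(1110·0.1217²/2) = 0.1067·60.75·8.214 = 53.24 Pa.
ΔP = 53.24 Pa = 0.0532 kPa.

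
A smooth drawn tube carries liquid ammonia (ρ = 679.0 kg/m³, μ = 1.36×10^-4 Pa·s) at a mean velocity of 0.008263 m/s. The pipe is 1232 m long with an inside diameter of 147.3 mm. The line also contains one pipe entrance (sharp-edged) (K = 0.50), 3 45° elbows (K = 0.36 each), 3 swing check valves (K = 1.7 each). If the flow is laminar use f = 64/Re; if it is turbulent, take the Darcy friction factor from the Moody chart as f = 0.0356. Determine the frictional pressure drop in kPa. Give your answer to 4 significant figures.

ΔP ≈ 0.007057 kPa

Reynolds number Re = ρVD/μ = 679 · 0.008263 · 0.1473 / 0.000136 = 6077.
Re > 4000 → turbulent; use the Moody-chart value f = 0.0356.
Total minor-loss coefficient ΣK = 1·0.5 + 3·0.36 + 3·1.7 = 6.68.
ΔP = [f·L/D + ΣK]·(ρV²/2) = [0.0356·1232/0.1473 + 6.68]·(679·0.008263²/2) = [297.8 + 6.68]·0.02318 = 7.057 Pa.
ΔP = 7.057 Pa = 0.007057 kPa.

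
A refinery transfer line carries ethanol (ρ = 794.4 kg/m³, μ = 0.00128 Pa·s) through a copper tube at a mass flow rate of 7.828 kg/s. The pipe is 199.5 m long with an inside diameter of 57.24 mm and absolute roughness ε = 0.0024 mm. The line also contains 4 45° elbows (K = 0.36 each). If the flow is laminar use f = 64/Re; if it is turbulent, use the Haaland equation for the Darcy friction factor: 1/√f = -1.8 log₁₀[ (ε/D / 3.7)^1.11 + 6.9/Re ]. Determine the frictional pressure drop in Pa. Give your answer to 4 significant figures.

A = πD²/4 = π(0.05724)²/4 = 0.002573 m²; mean velocity V = ṁ/(ρA) = 7.828/(794.4 · 0.002573) = 3.829 m/s.
Reynolds number Re = ρVD/μ = 794.4 · 3.829 · 0.05724 / 0.00128 = 1.36e+05.
Re > 4000 → turbulent. Relative roughness ε/D = 2.4e-06/0.05724 = 4.19e-05. Haaland: 1/√f = -1.8 log₁₀[(4.19e-05/3.7)^1.11 + 6.9/1.36e+05] = -1.8 log₁₀[3.24e-06 + 5.07e-05] = 7.682, so f = 0.01694.
Total minor-loss coefficient ΣK = 4·0.36 = 1.44.
ΔP = [f·L/D + ΣK]·(ρV²/2) = [0.01694·199.5/0.05724 + 1.44]·(794.4·3.829²/2) = [59.06 + 1.44]·5824 = 3.524e+05 Pa.

ΔP ≈ 352400 Pa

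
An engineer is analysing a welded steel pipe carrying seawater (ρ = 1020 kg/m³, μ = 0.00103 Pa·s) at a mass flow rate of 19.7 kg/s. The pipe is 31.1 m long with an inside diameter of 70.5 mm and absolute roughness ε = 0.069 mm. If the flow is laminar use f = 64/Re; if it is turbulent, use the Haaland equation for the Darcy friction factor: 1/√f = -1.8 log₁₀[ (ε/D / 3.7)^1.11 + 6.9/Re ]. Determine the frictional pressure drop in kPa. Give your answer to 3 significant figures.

A = πD²/4 = π(0.0705)²/4 = 0.003904 m²; mean velocity V = ṁ/(ρA) = 19.7/(1020 · 0.003904) = 4.948 m/s.
Reynolds number Re = ρVD/μ = 1020 · 4.948 · 0.0705 / 0.00103 = 3.454e+05.
Re > 4000 → turbulent. Relative roughness ε/D = 6.9e-05/0.0705 = 0.000979. Haaland: 1/√f = -1.8 log₁₀[(0.000979/3.7)^1.11 + 6.9/3.454e+05] = -1.8 log₁₀[0.000107 + 2e-05] = 7.014, so f = 0.02033.
Darcy-Weisbach: ΔP = f(L/D)(ρV²/2) = 0.02033·(31.1/0.0705)·(1020·4.948²/2) = 0.02033·441.1·1.248e+04 = 1.119e+05 Pa.
ΔP = 1.119e+05 Pa = 112 kPa.

ΔP ≈ 112 kPa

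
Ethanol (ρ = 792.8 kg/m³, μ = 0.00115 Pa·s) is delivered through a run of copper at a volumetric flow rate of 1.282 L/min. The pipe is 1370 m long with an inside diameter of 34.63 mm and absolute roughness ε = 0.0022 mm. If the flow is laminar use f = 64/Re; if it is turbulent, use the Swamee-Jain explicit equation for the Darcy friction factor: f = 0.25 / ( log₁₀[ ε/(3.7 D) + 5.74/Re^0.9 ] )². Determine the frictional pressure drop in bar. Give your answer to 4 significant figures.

Q = 1.282 L/min = 1.282/60000 = 2.137e-05 m³/s.
Cross-sectional area A = πD²/4 = π(0.03463)²/4 = 0.0009419 m²; mean velocity V = Q/A = 2.137e-05/0.0009419 = 0.02269 m/s.
Reynolds number Re = ρVD/μ = 792.8 · 0.02269 · 0.03463 / 0.00115 = 541.6.
Re < 2300 → laminar flow, so f = 64/Re = 64/541.6 = 0.1182 (the turbulent correlation is not needed).
Darcy-Weisbach: ΔP = f(L/D)(ρV²/2) = 0.1182·(1370/0.03463)·(792.8·0.02269²/2) = 0.1182·3.956e+04·0.204 = 953.7 Pa.
ΔP = 953.7 Pa = 0.009537 bar.

ΔP ≈ 0.009537 bar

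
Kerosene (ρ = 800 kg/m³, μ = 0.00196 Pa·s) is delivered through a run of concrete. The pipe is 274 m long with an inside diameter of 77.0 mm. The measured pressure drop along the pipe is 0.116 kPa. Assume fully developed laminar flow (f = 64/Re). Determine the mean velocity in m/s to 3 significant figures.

For laminar flow, f = 64/Re with Re = ρVD/μ, so Darcy-Weisbach reduces to ΔP = 32μLV/D². Solving for V: V = ΔP·D²/(32μL) = 116·(0.077)²/(32·0.00196·274) = 0.04002 m/s.
Check: Re = ρVD/μ = 800·0.04002·0.077/0.00196 = 1258 < 2300, so the laminar assumption holds.

V ≈ 0.0400 m/s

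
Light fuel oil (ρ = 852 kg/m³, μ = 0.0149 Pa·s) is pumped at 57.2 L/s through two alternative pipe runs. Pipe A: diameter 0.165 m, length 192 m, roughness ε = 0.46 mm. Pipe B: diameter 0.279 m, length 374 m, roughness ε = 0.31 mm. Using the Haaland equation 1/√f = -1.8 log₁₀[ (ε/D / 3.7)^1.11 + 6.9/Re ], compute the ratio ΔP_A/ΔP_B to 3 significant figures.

ΔP_A/ΔP_B ≈ 7.19

Pipe A: V = Q/A = 0.0572/0.02138 = 2.675 m/s; Re = 2.524e+04; ε/D = 0.00279; Haaland → f = 0.02993; ΔP_A = f(L/D)(ρV²/2) = 1.062e+05 Pa.
Pipe B: V = Q/A = 0.0572/0.06114 = 0.9356 m/s; Re = 1.493e+04; ε/D = 0.00111; Haaland → f = 0.02954; ΔP_B = f(L/D)(ρV²/2) = 1.476e+04 Pa.
ΔP_A/ΔP_B = 1.062e+05/1.476e+04 = 7.19.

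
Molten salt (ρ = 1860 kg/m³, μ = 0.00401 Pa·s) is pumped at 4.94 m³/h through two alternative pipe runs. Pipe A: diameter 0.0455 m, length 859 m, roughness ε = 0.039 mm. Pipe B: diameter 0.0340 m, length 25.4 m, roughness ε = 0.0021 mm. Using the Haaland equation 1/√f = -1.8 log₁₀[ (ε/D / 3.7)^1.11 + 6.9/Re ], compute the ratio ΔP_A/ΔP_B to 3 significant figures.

ΔP_A/ΔP_B ≈ 8.92

Pipe A: V = Q/A = 0.001372/0.001626 = 0.8439 m/s; Re = 1.781e+04; ε/D = 0.000857; Haaland → f = 0.02802; ΔP_A = f(L/D)(ρV²/2) = 3.504e+05 Pa.
Pipe B: V = Q/A = 0.001372/0.0009079 = 1.511 m/s; Re = 2.384e+04; ε/D = 6.18e-05; Haaland → f = 0.02476; ΔP_B = f(L/D)(ρV²/2) = 3.929e+04 Pa.
ΔP_A/ΔP_B = 3.504e+05/3.929e+04 = 8.92.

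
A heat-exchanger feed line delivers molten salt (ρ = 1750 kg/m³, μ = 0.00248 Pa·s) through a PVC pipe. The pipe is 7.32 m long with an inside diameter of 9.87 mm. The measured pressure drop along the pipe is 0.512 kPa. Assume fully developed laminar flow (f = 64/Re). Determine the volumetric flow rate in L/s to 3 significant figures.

For laminar flow, f = 64/Re with Re = ρVD/μ, so Darcy-Weisbach reduces to ΔP = 32μLV/D². Solving for V: V = ΔP·D²/(32μL) = 512·(0.00987)²/(32·0.00248·7.32) = 0.08586 m/s.
Check: Re = ρVD/μ = 1750·0.08586·0.00987/0.00248 = 598 < 2300, so the laminar assumption holds.
Q = V·A = 0.08586·(π/4·0.00987²) = 6.569e-06 m³/s = 0.00657 L/s.

Q ≈ 0.00657 L/s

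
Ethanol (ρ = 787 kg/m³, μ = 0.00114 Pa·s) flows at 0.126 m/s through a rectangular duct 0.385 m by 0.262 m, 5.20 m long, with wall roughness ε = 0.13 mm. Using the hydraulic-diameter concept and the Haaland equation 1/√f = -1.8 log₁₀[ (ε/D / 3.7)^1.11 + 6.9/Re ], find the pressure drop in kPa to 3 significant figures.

Hydraulic diameter D_h = 4A/P = 4·(0.385·0.262)/(2·(0.385+0.262)) = 0.4035/1.294 = 0.3118 m.
Re = ρVD_h/μ = 787·0.126·0.3118/0.00114 = 2.712e+04.
ε/D_h = 0.00013/0.3118 = 0.000417; Haaland gives 1/√f = -1.8 log₁₀[4.15e-05+0.000254] = 6.352, so f = 0.02478.
ΔP = f(L/D_h)(ρV²/2) = 0.02478·5.2/0.3118·6.247 = 2.582 Pa.
ΔP = 0.00258 kPa.

ΔP ≈ 0.00258 kPa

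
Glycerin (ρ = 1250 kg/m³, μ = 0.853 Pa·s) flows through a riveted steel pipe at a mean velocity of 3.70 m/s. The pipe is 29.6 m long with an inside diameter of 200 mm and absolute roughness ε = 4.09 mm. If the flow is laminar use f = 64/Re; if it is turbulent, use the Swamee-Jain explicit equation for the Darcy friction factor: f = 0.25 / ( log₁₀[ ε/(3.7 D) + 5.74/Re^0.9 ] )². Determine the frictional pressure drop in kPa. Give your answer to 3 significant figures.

Reynolds number Re = ρVD/μ = 1250 · 3.7 · 0.2 / 0.853 = 1084.
Re < 2300 → laminar flow, so f = 64/Re = 64/1084 = 0.05902 (the turbulent correlation is not needed).
Darcy-Weisbach: ΔP = f(L/D)(ρV²/2) = 0.05902·(29.6/0.2)·(1250·3.7²/2) = 0.05902·148·8556 = 7.474e+04 Pa.
ΔP = 7.474e+04 Pa = 74.7 kPa.

ΔP ≈ 74.7 kPa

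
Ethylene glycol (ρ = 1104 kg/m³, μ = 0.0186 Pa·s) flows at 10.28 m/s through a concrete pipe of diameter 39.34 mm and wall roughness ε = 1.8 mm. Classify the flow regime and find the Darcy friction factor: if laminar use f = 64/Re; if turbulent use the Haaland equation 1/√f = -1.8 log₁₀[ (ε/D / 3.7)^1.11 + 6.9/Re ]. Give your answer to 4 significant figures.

Re = ρVD/μ = 1104·10.28·0.03934/0.0186 = 2.4e+04.
Re > 4000 → turbulent. ε/D = 0.0018/0.03934 = 0.0458; Haaland: 1/√f = -1.8 log₁₀[0.00763 + 0.000287] = 3.783, so f = 0.06988.

f ≈ 0.06988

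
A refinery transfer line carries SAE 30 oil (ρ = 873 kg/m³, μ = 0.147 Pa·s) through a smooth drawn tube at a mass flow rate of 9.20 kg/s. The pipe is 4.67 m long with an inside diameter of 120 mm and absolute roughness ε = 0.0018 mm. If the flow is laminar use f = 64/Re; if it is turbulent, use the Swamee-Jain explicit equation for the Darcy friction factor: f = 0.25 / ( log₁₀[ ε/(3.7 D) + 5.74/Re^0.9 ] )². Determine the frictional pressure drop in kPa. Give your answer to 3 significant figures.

A = πD²/4 = π(0.12)²/4 = 0.01131 m²; mean velocity V = ṁ/(ρA) = 9.2/(873 · 0.01131) = 0.9318 m/s.
Reynolds number Re = ρVD/μ = 873 · 0.9318 · 0.12 / 0.147 = 664.
Re < 2300 → laminar flow, so f = 64/Re = 64/664 = 0.09638 (the turbulent correlation is not needed).
Darcy-Weisbach: ΔP = f(L/D)(ρV²/2) = 0.09638·(4.67/0.12)·(873·0.9318²/2) = 0.09638·38.92·379 = 1421 Pa.
ΔP = 1421 Pa = 1.42 kPa.

ΔP ≈ 1.42 kPa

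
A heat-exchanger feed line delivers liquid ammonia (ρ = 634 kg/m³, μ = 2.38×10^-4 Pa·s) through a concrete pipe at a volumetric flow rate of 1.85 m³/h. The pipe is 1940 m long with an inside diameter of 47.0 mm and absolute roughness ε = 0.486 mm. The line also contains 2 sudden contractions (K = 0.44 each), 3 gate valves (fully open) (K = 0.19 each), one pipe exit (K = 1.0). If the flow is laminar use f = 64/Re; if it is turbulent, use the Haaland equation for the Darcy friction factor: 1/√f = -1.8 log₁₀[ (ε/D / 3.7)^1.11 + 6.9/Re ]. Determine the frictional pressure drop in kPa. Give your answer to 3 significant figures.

ΔP ≈ 45.8 kPa

Q = 1.85 m³/h = 1.85/3600 = 0.0005139 m³/s.
Cross-sectional area A = πD²/4 = π(0.047)²/4 = 0.001735 m²; mean velocity V = Q/A = 0.0005139/0.001735 = 0.2962 m/s.
Reynolds number Re = ρVD/μ = 634 · 0.2962 · 0.047 / 0.000238 = 3.708e+04.
Re > 4000 → turbulent. Relative roughness ε/D = 0.000486/0.047 = 0.0103. Haaland: 1/√f = -1.8 log₁₀[(0.0103/3.7)^1.11 + 6.9/3.708e+04] = -1.8 log₁₀[0.00146 + 0.000186] = 5.009, so f = 0.03986.
Total minor-loss coefficient ΣK = 2·0.44 + 3·0.19 + 1·1 = 2.45.
ΔP = [f·L/D + ΣK]·(ρV²/2) = [0.03986·1940/0.047 + 2.45]·(634·0.2962²/2) = [1645 + 2.45]·27.81 = 4.583e+04 Pa.
ΔP = 4.583e+04 Pa = 45.8 kPa.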